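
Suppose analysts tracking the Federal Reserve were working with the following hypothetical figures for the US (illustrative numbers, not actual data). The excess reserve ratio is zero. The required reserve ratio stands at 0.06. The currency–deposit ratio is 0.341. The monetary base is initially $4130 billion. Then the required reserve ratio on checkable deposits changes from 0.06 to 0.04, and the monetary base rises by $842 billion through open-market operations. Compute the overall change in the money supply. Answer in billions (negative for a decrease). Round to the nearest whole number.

$3689 billion

Before: m₁ = (1 + 0.341) / (0.06 + 0.341) ≈ 3.34414, MB₁ = 4130, so M₁ = 3.34414 × 4130 = 13811.2982 billion.
After: m₂ = (1 + 0.341) / (0.04 + 0.341) ≈ 3.51969, MB₂ = 4130 + 842 = 4972, so M₂ = 3.51969 × 4972 ≈ 17499.8987 billion.
ΔM = M₂ − M₁ = 17499.8987 − 13811.2982 = 3688.6005 billion.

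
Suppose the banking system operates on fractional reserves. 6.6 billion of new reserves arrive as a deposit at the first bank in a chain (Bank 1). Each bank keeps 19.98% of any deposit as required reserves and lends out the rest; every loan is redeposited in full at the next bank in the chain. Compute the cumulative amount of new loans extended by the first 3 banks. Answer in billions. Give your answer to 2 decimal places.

12.89 billion

Bank i lends (1 − rr)^i of the original deposit: Bank 1 lends 6.6·0.8002 ≈ 5.2813, Bank 2 lends 6.6·0.8002² ≈ 4.2261, and so on.
Summing a geometric series: total = 6.6·[0.8002·(1 − 0.8002^3) / (1 − 0.8002)] ≈ 12.8892 billion.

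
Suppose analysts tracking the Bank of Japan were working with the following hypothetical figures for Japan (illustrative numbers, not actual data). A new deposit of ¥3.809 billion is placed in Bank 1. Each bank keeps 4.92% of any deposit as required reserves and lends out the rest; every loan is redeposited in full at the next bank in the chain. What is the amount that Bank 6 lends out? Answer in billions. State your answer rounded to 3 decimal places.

¥2.814 billion

Each bank lends a fraction (1 − rr) = 0.9508 of the deposit it receives, so Bank 6 receives 3.809·0.9508^5 and lends 3.809·0.9508^6 ≈ 2.8141 billion.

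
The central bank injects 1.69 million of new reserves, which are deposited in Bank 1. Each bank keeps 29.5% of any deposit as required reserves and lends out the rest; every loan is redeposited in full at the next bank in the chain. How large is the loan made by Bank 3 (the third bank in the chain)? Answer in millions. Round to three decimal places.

0.592 million

Each bank lends a fraction (1 − rr) = 0.7050 of the deposit it receives, so Bank 3 receives 1.69·0.7050^2 and lends 1.69·0.7050^3 ≈ 0.5922 million.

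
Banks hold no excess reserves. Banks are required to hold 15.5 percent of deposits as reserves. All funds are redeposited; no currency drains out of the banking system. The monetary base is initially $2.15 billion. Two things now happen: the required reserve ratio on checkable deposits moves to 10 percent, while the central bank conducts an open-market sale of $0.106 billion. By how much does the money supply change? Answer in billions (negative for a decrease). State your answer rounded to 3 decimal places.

$6.569 billion

Before: m₁ = 1 / (0.155) ≈ 6.45161, MB₁ = 2.15, so M₁ = 6.45161 × 2.15 ≈ 13.871 billion.
After: m₂ = 1 / (0.1) = 10, MB₂ = 2.15 − 0.106 = 2.044, so M₂ = 10 × 2.044 = 20.44 billion.
ΔM = M₂ − M₁ = 20.44 − 13.871 = 6.569 billion.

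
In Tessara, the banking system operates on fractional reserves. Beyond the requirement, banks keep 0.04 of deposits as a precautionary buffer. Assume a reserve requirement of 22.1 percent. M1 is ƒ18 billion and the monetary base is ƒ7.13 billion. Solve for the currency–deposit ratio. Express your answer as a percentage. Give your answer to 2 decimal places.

Using m = M/MB = 18/7.13 ≈ 2.524544. From m = (1 + c)/(c + rr + e), rearranging gives 1 + c = m·(c + rr + e), so c·(1 − m) = m·(rr + e) − 1.
Hence c = [m·(rr + e) − 1]/(1 − m) = [2.524544 × (0.221 + 0.04) − 1] / (1 − 2.524544) ≈ 0.223735.

22.37%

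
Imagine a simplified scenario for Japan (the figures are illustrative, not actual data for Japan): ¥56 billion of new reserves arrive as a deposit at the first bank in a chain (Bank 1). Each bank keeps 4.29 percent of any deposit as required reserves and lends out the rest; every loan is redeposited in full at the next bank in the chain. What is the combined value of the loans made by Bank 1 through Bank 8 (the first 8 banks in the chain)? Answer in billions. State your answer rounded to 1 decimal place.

¥369.6 billion

Bank i lends (1 − rr)^i of the original deposit: Bank 1 lends 56·0.9571 = 53.5976, Bank 2 lends 56·0.9571² ≈ 51.2983, and so on.
Summing a geometric series: total = 56·[0.9571·(1 − 0.9571^8) / (1 − 0.9571)] ≈ 369.6370 billion.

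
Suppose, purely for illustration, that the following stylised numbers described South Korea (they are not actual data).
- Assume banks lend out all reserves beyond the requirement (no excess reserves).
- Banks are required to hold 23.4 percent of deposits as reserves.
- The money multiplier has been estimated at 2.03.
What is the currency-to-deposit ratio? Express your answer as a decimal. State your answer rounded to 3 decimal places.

0.510

Using m = 2.03. From m = (1 + c)/(c + rr + e), rearranging gives 1 + c = m·(c + rr + e), so c·(1 − m) = m·(rr + e) − 1.
Hence c = [m·(rr + e) − 1]/(1 − m) = [2.03 × (0.234 + 0) − 1] / (1 − 2.03) ≈ 0.509689.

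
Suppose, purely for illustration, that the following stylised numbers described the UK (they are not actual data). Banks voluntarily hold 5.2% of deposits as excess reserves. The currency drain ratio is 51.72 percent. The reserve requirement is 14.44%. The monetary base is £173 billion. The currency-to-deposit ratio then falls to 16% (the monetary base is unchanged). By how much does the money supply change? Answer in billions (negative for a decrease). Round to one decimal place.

Initially m₁ = (1 + 0.5172) / (0.1444 + 0.052 + 0.5172) ≈ 2.12612, so M₁ = 2.12612 × 173 ≈ 367.8188 billion.
After the change m₂ = (1 + 0.16) / (0.1444 + 0.052 + 0.16) ≈ 3.25477, so M₂ = 3.25477 × 173 ≈ 563.0752 billion.
ΔM = M₂ − M₁ = 563.0752 − 367.8188 = 195.2564 billion.

£195.3 billion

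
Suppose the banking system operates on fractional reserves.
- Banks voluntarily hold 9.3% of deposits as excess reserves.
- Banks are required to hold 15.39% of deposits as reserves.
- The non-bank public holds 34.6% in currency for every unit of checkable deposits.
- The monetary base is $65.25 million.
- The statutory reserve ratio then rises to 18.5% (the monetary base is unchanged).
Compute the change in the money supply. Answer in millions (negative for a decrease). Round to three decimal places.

-7.383 million

Initially m₁ = (1 + 0.346) / (0.1539 + 0.093 + 0.346) ≈ 2.270197, so M₁ = 2.270197 × 65.25 ≈ 148.1304 million.
After the change m₂ = (1 + 0.346) / (0.185 + 0.093 + 0.346) ≈ 2.157051, so M₂ = 2.157051 × 65.25 ≈ 140.7476 million.
ΔM = M₂ − M₁ = 140.7476 − 148.1304 = -7.3828 million.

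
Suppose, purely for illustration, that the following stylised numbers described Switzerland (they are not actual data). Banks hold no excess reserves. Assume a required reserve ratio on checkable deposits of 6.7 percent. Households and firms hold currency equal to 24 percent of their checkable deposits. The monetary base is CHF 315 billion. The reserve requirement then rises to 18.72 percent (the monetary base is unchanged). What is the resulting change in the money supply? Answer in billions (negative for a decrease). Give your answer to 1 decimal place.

-358.0 billion

Initially m₁ = (1 + 0.24) / (0.067 + 0.24) ≈ 4.03909, so M₁ = 4.03909 × 315 ≈ 1272.3133 billion.
After the change m₂ = (1 + 0.24) / (0.1872 + 0.24) ≈ 2.90262, so M₂ = 2.90262 × 315 = 914.3253 billion.
ΔM = M₂ − M₁ = 914.3253 − 1272.3133 = -357.988 billion.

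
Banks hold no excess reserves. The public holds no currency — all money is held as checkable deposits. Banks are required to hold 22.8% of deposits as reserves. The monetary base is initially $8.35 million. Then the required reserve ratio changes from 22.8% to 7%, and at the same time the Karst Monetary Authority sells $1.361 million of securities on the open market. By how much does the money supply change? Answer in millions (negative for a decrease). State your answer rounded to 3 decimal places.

Before: m₁ = 1 / (0.228) ≈ 4.38596, MB₁ = 8.35, so M₁ = 4.38596 × 8.35 ≈ 36.6228 million.
After: m₂ = 1 / (0.07) ≈ 14.28571, MB₂ = 8.35 − 1.361 = 6.989, so M₂ = 14.28571 × 6.989 ≈ 99.8428 million.
ΔM = M₂ − M₁ = 99.8428 − 36.6228 = 63.22 million.

$63.220 million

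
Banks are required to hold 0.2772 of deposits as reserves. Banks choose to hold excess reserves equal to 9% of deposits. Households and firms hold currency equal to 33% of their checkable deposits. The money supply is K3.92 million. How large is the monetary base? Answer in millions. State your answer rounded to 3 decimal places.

K2.055 million

The money multiplier is m = (1 + c) / (rr + e + c) = (1 + 0.33) / (0.2772 + 0.09 + 0.33) ≈ 1.90763.
MB = M / m = 3.92 / 1.90763 ≈ 2.0549 million.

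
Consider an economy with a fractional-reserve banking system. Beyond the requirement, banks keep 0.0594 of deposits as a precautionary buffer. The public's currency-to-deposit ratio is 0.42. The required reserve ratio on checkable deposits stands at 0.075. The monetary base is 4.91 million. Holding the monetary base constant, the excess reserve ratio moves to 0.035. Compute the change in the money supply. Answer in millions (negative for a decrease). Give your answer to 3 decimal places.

Initially m₁ = (1 + 0.42) / (0.075 + 0.0594 + 0.42) ≈ 2.56133, so M₁ = 2.56133 × 4.91 ≈ 12.5761 million.
After the change m₂ = (1 + 0.42) / (0.075 + 0.035 + 0.42) ≈ 2.67925, so M₂ = 2.67925 × 4.91 ≈ 13.1551 million.
ΔM = M₂ − M₁ = 13.1551 − 12.5761 = 0.579 million.

0.579 million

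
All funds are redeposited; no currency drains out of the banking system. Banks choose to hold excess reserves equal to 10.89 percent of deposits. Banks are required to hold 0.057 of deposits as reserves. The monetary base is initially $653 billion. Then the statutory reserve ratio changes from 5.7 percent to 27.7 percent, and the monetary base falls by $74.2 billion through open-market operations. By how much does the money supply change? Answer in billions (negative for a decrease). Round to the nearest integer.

-2436 billion

Before: m₁ = 1 / (0.057 + 0.1089) ≈ 6.0277, MB₁ = 653, so M₁ = 6.0277 × 653 = 3936.0881 billion.
After: m₂ = 1 / (0.277 + 0.1089) ≈ 2.5913, MB₂ = 653 − 74.2 = 578.8, so M₂ = 2.5913 × 578.8 ≈ 1499.8444 billion.
ΔM = M₂ − M₁ = 1499.8444 − 3936.0881 = -2436.2437 billion.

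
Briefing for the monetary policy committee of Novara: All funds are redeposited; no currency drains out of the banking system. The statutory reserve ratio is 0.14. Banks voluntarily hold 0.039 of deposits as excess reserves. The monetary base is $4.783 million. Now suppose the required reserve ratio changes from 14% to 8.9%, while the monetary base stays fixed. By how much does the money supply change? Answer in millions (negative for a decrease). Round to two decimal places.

Initially m₁ = 1 / (0.14 + 0.039) ≈ 5.5866, so M₁ = 5.5866 × 4.783 ≈ 26.7207 million.
After the change m₂ = 1 / (0.089 + 0.039) = 7.8125, so M₂ = 7.8125 × 4.783 ≈ 37.3672 million.
ΔM = M₂ − M₁ = 37.3672 − 26.7207 = 10.6465 million.

$10.65 million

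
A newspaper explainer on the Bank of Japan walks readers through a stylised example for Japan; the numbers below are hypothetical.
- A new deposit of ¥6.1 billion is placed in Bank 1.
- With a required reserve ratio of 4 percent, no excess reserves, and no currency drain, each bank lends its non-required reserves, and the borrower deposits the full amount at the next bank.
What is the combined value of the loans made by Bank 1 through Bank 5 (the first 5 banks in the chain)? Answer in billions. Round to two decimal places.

¥27.03 billion

Bank i lends (1 − rr)^i of the original deposit: Bank 1 lends 6.1·0.9600 = 5.8560, Bank 2 lends 6.1·0.9600² ≈ 5.6218, and so on.
Summing a geometric series: total = 6.1·[0.9600·(1 − 0.9600^5) / (1 − 0.9600)] ≈ 27.0294 billion.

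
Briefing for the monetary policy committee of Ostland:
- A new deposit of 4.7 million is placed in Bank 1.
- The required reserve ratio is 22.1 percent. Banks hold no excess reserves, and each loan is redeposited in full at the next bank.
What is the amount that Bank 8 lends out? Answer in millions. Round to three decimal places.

Each bank lends a fraction (1 − rr) = 0.7790 of the deposit it receives, so Bank 8 receives 4.7·0.7790^7 and lends 4.7·0.7790^8 ≈ 0.6374 million.

0.637 million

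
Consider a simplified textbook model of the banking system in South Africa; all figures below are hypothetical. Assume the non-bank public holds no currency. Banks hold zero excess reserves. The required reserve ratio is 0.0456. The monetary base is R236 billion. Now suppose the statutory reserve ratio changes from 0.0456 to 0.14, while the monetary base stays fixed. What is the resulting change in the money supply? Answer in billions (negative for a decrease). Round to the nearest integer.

-3490 billion

Initially m₁ = 1 / (0.0456) ≈ 21.9298, so M₁ = 21.9298 × 236 = 5175.4328 billion.
After the change m₂ = 1 / (0.14) ≈ 7.1429, so M₂ = 7.1429 × 236 = 1685.7244 billion.
ΔM = M₂ − M₁ = 1685.7244 − 5175.4328 = -3489.7084 billion.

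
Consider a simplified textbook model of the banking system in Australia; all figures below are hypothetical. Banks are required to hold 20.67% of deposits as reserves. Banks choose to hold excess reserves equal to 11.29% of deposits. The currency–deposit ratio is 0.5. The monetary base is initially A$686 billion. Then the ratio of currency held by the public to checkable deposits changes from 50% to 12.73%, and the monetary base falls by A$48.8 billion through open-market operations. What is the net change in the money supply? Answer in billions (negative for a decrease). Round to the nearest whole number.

A$352 billion

Before: m₁ = (1 + 0.5) / (0.2067 + 0.1129 + 0.5) ≈ 1.8302, MB₁ = 686, so M₁ = 1.8302 × 686 = 1255.5172 billion.
After: m₂ = (1 + 0.1273) / (0.2067 + 0.1129 + 0.1273) ≈ 2.5225, MB₂ = 686 − 48.8 = 637.2, so M₂ = 2.5225 × 637.2 = 1607.337 billion.
ΔM = M₂ − M₁ = 1607.337 − 1255.5172 = 351.8198 billion.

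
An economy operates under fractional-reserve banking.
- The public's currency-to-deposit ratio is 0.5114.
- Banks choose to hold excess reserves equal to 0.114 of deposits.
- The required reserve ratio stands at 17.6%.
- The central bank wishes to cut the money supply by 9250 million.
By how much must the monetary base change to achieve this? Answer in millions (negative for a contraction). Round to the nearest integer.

The money multiplier is m = (1 + c) / (rr + e + c) = (1 + 0.5114) / (0.176 + 0.114 + 0.5114) ≈ 1.88595.
ΔMB = ΔM / m = (−9250) / 1.88595 ≈ -4904.6899 million.

-4905 million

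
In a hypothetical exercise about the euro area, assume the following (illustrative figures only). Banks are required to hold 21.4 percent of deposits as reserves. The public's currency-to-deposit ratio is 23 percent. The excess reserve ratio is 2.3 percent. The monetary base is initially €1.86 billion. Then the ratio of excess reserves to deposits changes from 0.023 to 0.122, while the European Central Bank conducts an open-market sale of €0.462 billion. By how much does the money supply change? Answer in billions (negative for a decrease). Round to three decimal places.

-1.861 billion

Before: m₁ = (1 + 0.23) / (0.214 + 0.023 + 0.23) ≈ 2.63383, MB₁ = 1.86, so M₁ = 2.63383 × 1.86 ≈ 4.8989 billion.
After: m₂ = (1 + 0.23) / (0.214 + 0.122 + 0.23) ≈ 2.17314, MB₂ = 1.86 − 0.462 = 1.398, so M₂ = 2.17314 × 1.398 ≈ 3.038 billion.
ΔM = M₂ − M₁ = 3.038 − 4.8989 = -1.8609 billion.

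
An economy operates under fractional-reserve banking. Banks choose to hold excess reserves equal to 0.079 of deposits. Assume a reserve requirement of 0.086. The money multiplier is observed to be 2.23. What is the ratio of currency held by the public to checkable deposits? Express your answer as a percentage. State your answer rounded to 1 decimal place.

Using m = 2.23. From m = (1 + c)/(c + rr + e), rearranging gives 1 + c = m·(c + rr + e), so c·(1 − m) = m·(rr + e) − 1.
Hence c = [m·(rr + e) − 1]/(1 − m) = [2.23 × (0.086 + 0.079) − 1] / (1 − 2.23) ≈ 0.513862.

51.4%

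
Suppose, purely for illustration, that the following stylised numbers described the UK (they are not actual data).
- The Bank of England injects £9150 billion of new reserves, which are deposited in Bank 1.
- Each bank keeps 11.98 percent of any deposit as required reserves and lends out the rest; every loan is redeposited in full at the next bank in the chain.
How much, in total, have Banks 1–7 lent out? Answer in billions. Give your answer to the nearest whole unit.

Bank i lends (1 − rr)^i of the original deposit: Bank 1 lends 9150·0.8802 = 8053.8300, Bank 2 lends 9150·0.8802² ≈ 7088.9812, and so on.
Summing a geometric series: total = 9150·[0.8802·(1 − 0.8802^7) / (1 − 0.8802)] ≈ 39709.4017 billion.

£39709 billion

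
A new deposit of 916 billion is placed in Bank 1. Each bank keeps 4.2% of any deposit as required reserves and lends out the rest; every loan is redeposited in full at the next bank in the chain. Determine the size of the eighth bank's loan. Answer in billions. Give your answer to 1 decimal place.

Each bank lends a fraction (1 − rr) = 0.9580 of the deposit it receives, so Bank 8 receives 916·0.9580^7 and lends 916·0.9580^8 ≈ 649.8596 billion.

649.9 billion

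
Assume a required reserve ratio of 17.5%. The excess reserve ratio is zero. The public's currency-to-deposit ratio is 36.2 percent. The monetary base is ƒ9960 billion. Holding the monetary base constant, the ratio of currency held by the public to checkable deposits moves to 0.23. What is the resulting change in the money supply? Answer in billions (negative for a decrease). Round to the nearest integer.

ƒ4987 billion

Initially m₁ = (1 + 0.362) / (0.175 + 0.362) ≈ 2.53631, so M₁ = 2.53631 × 9960 = 25261.6476 billion.
After the change m₂ = (1 + 0.23) / (0.175 + 0.23) ≈ 3.03704, so M₂ = 3.03704 × 9960 = 30248.9184 billion.
ΔM = M₂ − M₁ = 30248.9184 − 25261.6476 = 4987.2708 billion.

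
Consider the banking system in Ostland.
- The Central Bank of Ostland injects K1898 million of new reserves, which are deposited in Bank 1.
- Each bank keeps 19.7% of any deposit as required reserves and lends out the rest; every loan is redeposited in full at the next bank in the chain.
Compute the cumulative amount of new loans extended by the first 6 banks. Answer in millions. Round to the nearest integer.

Bank i lends (1 − rr)^i of the original deposit: Bank 1 lends 1898·0.8030 = 1524.0940, Bank 2 lends 1898·0.8030² ≈ 1223.8475, and so on.
Summing a geometric series: total = 1898·[0.8030·(1 − 0.8030^6) / (1 − 0.8030)] ≈ 5662.3743 million.

K5662 million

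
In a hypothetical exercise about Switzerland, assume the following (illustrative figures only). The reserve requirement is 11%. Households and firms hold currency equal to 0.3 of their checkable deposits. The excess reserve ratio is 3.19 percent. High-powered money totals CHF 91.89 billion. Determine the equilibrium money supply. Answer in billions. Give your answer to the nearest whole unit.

CHF 270 billion

The money multiplier is m = (1 + c) / (rr + e + c) = (1 + 0.3) / (0.11 + 0.0319 + 0.3) ≈ 2.9418.
So M = m × MB = 2.9418 × 91.89 ≈ 270.322 billion.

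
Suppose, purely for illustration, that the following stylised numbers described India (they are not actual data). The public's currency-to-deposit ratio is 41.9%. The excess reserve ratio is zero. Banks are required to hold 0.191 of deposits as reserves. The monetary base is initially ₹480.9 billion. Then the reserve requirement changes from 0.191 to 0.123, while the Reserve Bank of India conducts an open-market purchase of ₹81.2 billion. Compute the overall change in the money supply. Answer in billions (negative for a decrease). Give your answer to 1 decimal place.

₹352.9 billion

Before: m₁ = (1 + 0.419) / (0.191 + 0.419) ≈ 2.32623, MB₁ = 480.9, so M₁ = 2.32623 × 480.9 ≈ 1118.684 billion.
After: m₂ = (1 + 0.419) / (0.123 + 0.419) ≈ 2.61808, MB₂ = 480.9 + 81.2 = 562.1, so M₂ = 2.61808 × 562.1 ≈ 1471.6228 billion.
ΔM = M₂ − M₁ = 1471.6228 − 1118.684 = 352.9388 billion.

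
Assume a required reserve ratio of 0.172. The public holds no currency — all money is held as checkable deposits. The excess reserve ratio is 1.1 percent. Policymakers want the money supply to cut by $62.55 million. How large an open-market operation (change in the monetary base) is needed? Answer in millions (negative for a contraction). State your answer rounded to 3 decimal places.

The money multiplier is m = 1 / (rr + e) = 1 / (0.172 + 0.011) ≈ 5.464481.
ΔMB = ΔM / m = (−62.55) / 5.464481 ≈ -11.4466 million.

-11.447 million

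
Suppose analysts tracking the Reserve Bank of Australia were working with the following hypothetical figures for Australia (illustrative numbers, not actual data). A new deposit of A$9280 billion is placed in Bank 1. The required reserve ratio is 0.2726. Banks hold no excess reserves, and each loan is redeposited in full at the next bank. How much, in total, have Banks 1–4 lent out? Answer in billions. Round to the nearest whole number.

A$17830 billion

Bank i lends (1 − rr)^i of the original deposit: Bank 1 lends 9280·0.7274 = 6750.2720, Bank 2 lends 9280·0.7274² ≈ 4910.1479, and so on.
Summing a geometric series: total = 9280·[0.7274·(1 − 0.7274^4) / (1 − 0.7274)] ≈ 17830.0735 billion.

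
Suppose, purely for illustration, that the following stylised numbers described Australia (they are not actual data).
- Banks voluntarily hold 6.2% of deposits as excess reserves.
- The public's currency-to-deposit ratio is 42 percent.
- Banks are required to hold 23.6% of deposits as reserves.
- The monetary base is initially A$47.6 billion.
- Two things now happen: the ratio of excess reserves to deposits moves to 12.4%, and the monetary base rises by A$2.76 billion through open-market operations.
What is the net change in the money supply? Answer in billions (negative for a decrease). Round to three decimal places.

Before: m₁ = (1 + 0.42) / (0.236 + 0.062 + 0.42) ≈ 1.977716, MB₁ = 47.6, so M₁ = 1.977716 × 47.6 ≈ 94.1393 billion.
After: m₂ = (1 + 0.42) / (0.236 + 0.124 + 0.42) ≈ 1.820513, MB₂ = 47.6 + 2.76 = 50.36, so M₂ = 1.820513 × 50.36 ≈ 91.681 billion.
ΔM = M₂ − M₁ = 91.681 − 94.1393 = -2.4583 billion.

-2.458 billion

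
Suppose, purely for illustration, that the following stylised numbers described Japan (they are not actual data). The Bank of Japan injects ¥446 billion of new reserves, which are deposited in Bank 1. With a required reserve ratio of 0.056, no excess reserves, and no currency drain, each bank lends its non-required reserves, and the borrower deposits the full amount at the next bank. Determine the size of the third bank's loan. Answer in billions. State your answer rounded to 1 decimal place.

Each bank lends a fraction (1 − rr) = 0.9440 of the deposit it receives, so Bank 3 receives 446·0.9440^2 and lends 446·0.9440^3 ≈ 375.1896 billion.

¥375.2 billion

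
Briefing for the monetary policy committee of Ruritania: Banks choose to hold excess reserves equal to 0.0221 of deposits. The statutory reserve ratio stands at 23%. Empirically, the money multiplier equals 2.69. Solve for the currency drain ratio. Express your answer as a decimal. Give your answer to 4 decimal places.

0.1904

Using m = 2.69. From m = (1 + c)/(c + rr + e), rearranging gives 1 + c = m·(c + rr + e), so c·(1 − m) = m·(rr + e) − 1.
Hence c = [m·(rr + e) − 1]/(1 − m) = [2.69 × (0.23 + 0.0221) − 1] / (1 − 2.69) ≈ 0.190444.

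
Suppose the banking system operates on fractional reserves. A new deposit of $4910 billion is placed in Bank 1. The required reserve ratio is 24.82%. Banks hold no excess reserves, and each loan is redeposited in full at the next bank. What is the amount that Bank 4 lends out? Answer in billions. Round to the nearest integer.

$1569 billion

Each bank lends a fraction (1 − rr) = 0.7518 of the deposit it receives, so Bank 4 receives 4910·0.7518^3 and lends 4910·0.7518^4 ≈ 1568.5226 billion.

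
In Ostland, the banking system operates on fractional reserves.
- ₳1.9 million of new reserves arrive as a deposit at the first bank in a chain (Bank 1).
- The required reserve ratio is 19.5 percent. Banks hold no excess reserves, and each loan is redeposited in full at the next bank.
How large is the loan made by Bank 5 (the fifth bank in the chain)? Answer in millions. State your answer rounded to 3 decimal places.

Each bank lends a fraction (1 − rr) = 0.8050 of the deposit it receives, so Bank 5 receives 1.9·0.8050^4 and lends 1.9·0.8050^5 ≈ 0.6423 million.

₳0.642 million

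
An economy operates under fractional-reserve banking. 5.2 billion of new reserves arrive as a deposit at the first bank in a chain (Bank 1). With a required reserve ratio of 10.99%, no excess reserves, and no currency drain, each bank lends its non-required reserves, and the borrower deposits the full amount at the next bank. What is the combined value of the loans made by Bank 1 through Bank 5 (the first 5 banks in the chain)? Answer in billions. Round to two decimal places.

Bank i lends (1 − rr)^i of the original deposit: Bank 1 lends 5.2·0.8901 ≈ 4.6285, Bank 2 lends 5.2·0.8901² ≈ 4.1198, and so on.
Summing a geometric series: total = 5.2·[0.8901·(1 − 0.8901^5) / (1 − 0.8901)] ≈ 18.5848 billion.

18.58 billion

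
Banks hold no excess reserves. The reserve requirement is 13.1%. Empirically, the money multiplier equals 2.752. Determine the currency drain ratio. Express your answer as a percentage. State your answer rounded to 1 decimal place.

36.5%

Using m = 2.752. From m = (1 + c)/(c + rr + e), rearranging gives 1 + c = m·(c + rr + e), so c·(1 − m) = m·(rr + e) − 1.
Hence c = [m·(rr + e) − 1]/(1 − m) = [2.752 × (0.131 + 0) − 1] / (1 − 2.752) ≈ 0.365005.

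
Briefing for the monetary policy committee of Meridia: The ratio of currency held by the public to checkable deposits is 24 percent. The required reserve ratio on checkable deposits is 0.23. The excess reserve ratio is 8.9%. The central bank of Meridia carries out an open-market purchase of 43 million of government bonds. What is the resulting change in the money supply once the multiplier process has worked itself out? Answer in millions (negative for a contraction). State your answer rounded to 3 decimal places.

The money multiplier is m = (1 + c) / (rr + e + c) = (1 + 0.24) / (0.23 + 0.089 + 0.24) ≈ 2.218247.
The purchase adds 43 million of base, so ΔM = m × ΔMB = 2.218247 × (+43) ≈ 95.3846 million.

95.385 million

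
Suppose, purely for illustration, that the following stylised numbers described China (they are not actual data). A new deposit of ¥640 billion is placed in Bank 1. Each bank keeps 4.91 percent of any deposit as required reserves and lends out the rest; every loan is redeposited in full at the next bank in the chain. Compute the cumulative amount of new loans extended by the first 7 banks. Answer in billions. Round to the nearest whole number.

¥3681 billion

Bank i lends (1 − rr)^i of the original deposit: Bank 1 lends 640·0.9509 = 608.5760, Bank 2 lends 640·0.9509² ≈ 578.6949, and so on.
Summing a geometric series: total = 640·[0.9509·(1 − 0.9509^7) / (1 − 0.9509)] ≈ 3681.4317 billion.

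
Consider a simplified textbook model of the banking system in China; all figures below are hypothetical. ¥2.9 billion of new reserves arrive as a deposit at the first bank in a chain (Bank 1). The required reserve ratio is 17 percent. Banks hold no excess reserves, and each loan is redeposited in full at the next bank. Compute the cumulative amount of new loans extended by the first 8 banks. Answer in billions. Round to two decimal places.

Bank i lends (1 − rr)^i of the original deposit: Bank 1 lends 2.9·0.8300 = 2.4070, Bank 2 lends 2.9·0.8300² ≈ 1.9978, and so on.
Summing a geometric series: total = 2.9·[0.8300·(1 − 0.8300^8) / (1 − 0.8300)] ≈ 10.9698 billion.

¥10.97 billion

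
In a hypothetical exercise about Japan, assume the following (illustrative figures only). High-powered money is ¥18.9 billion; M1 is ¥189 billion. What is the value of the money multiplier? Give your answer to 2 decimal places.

10.00

The money multiplier is m = M / MB = 189 / 18.9 = 10.00000.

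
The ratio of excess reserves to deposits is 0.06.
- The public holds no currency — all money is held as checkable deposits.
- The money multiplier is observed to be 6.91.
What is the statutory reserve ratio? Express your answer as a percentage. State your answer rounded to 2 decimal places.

8.47%

Using m = 6.91. Since m = (1 + c)/(c + rr + e), the denominator satisfies c + rr + e = (1 + c)/m = (1 + 0) / 6.91 ≈ 0.144718.
With c = 0 and e = 0.06, the statutory reserve ratio is 0.144718 − 0 − 0.06 = 0.084718.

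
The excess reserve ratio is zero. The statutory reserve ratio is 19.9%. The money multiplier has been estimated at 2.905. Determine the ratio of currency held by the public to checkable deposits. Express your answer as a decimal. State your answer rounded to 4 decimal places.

Using m = 2.905. From m = (1 + c)/(c + rr + e), rearranging gives 1 + c = m·(c + rr + e), so c·(1 − m) = m·(rr + e) − 1.
Hence c = [m·(rr + e) − 1]/(1 − m) = [2.905 × (0.199 + 0) − 1] / (1 − 2.905) ≈ 0.221472.

0.2215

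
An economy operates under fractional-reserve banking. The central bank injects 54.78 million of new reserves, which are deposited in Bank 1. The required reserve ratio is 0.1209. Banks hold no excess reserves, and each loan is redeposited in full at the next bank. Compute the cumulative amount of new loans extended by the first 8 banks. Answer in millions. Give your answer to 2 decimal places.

Bank i lends (1 − rr)^i of the original deposit: Bank 1 lends 54.78·0.8791 ≈ 48.1571, Bank 2 lends 54.78·0.8791² ≈ 42.3349, and so on.
Summing a geometric series: total = 54.78·[0.8791·(1 − 0.8791^8) / (1 − 0.8791)] ≈ 256.2393 million.

256.24 million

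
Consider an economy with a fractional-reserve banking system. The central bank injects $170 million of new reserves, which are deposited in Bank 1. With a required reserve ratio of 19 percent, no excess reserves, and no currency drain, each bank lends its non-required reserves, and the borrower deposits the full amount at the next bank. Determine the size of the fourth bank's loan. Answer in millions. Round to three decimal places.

Each bank lends a fraction (1 − rr) = 0.8100 of the deposit it receives, so Bank 4 receives 170·0.8100^3 and lends 170·0.8100^4 ≈ 73.1794 million.

$73.179 million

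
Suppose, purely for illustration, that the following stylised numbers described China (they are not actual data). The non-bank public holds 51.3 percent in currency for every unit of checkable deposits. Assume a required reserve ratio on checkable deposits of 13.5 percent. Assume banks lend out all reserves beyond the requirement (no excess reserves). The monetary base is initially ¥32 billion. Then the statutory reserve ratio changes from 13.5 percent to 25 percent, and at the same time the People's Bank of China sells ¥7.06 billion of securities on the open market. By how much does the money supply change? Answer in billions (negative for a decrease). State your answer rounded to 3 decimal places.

Before: m₁ = (1 + 0.513) / (0.135 + 0.513) ≈ 2.334877, MB₁ = 32, so M₁ = 2.334877 × 32 ≈ 74.7161 billion.
After: m₂ = (1 + 0.513) / (0.25 + 0.513) ≈ 1.982962, MB₂ = 32 − 7.06 = 24.94, so M₂ = 1.982962 × 24.94 ≈ 49.4551 billion.
ΔM = M₂ − M₁ = 49.4551 − 74.7161 = -25.261 billion.

-25.261 billion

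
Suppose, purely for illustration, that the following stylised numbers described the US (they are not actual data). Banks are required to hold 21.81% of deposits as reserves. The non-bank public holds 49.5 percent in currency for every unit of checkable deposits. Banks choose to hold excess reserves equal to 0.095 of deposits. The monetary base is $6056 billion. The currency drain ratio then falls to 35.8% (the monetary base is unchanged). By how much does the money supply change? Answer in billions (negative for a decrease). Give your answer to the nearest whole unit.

$1051 billion

Initially m₁ = (1 + 0.495) / (0.2181 + 0.095 + 0.495) ≈ 1.85002, so M₁ = 1.85002 × 6056 ≈ 11203.7211 billion.
After the change m₂ = (1 + 0.358) / (0.2181 + 0.095 + 0.358) ≈ 2.02354, so M₂ = 2.02354 × 6056 ≈ 12254.5582 billion.
ΔM = M₂ − M₁ = 12254.5582 − 11203.7211 = 1050.8371 billion.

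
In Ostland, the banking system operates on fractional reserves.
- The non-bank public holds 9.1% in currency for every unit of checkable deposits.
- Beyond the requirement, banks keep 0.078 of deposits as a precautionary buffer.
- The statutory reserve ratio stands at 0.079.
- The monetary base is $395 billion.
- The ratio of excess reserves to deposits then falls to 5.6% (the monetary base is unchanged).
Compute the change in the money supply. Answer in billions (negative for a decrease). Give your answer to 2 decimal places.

Initially m₁ = (1 + 0.091) / (0.079 + 0.078 + 0.091) ≈ 4.399194, so M₁ = 4.399194 × 395 ≈ 1737.6816 billion.
After the change m₂ = (1 + 0.091) / (0.079 + 0.056 + 0.091) ≈ 4.827434, so M₂ = 4.827434 × 395 ≈ 1906.8364 billion.
ΔM = M₂ − M₁ = 1906.8364 − 1737.6816 = 169.1548 billion.

$169.15 billion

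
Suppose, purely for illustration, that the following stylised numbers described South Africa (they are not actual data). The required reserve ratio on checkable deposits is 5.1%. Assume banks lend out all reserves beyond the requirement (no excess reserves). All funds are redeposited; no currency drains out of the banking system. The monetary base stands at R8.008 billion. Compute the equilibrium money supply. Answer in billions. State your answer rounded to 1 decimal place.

R157.0 billion

With no currency drain or excess reserves, the money multiplier is m = 1/rr = 1/0.051 ≈ 19.6078.
Money supply M = m × MB = 19.6078 × 8.008 ≈ 157.0193 billion.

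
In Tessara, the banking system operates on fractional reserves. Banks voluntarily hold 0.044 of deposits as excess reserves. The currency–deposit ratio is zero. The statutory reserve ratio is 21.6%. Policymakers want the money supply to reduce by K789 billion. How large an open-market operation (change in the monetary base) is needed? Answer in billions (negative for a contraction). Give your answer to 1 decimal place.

The money multiplier is m = 1 / (rr + e) = 1 / (0.216 + 0.044) ≈ 3.84615.
ΔMB = ΔM / m = (−789) / 3.84615 ≈ -205.1402 billion.

-205.1 billion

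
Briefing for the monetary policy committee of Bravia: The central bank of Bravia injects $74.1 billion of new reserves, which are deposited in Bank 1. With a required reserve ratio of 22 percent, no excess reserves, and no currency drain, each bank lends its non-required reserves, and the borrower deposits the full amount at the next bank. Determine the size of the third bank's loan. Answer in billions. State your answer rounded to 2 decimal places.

Each bank lends a fraction (1 − rr) = 0.7800 of the deposit it receives, so Bank 3 receives 74.1·0.7800^2 and lends 74.1·0.7800^3 ≈ 35.1643 billion.

$35.16 billion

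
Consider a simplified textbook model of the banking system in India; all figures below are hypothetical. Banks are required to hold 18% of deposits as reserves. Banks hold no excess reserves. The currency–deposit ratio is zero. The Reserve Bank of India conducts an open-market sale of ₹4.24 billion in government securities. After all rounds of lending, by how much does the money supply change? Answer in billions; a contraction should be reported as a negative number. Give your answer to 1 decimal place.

-23.6 billion

The simple money multiplier is m = 1/rr = 1/0.18 ≈ 5.5556.
An open-market sale reduces the monetary base by 4.24 billion, so ΔM = m × ΔMB = 5.5556 × (−4.24) ≈ -23.5557 billion.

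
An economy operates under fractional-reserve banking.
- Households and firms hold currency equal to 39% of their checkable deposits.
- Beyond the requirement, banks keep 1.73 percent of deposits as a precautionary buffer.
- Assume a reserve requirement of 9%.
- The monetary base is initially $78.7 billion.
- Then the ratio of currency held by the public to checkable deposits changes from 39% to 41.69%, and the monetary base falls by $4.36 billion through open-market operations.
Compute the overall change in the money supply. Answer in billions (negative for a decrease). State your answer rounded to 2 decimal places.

Before: m₁ = (1 + 0.39) / (0.09 + 0.0173 + 0.39) ≈ 2.79509, MB₁ = 78.7, so M₁ = 2.79509 × 78.7 ≈ 219.9736 billion.
After: m₂ = (1 + 0.4169) / (0.09 + 0.0173 + 0.4169) ≈ 2.70298, MB₂ = 78.7 − 4.36 = 74.34, so M₂ = 2.70298 × 74.34 ≈ 200.9395 billion.
ΔM = M₂ − M₁ = 200.9395 − 219.9736 = -19.0341 billion.

-19.03 billion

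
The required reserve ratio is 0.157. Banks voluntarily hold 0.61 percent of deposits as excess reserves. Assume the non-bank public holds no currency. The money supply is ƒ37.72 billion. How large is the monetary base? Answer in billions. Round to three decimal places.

ƒ6.152 billion

The money multiplier is m = 1 / (rr + e) = 1 / (0.157 + 0.0061) ≈ 6.131208.
MB = M / m = 37.72 / 6.131208 ≈ 6.1521 billion.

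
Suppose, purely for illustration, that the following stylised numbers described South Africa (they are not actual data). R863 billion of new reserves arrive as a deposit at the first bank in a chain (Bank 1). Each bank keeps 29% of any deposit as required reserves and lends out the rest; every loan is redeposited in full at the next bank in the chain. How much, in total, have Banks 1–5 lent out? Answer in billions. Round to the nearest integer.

R1732 billion

Bank i lends (1 − rr)^i of the original deposit: Bank 1 lends 863·0.7100 = 612.7300, Bank 2 lends 863·0.7100² = 435.0383, and so on.
Summing a geometric series: total = 863·[0.7100·(1 − 0.7100^5) / (1 − 0.7100)] ≈ 1731.6533 billion.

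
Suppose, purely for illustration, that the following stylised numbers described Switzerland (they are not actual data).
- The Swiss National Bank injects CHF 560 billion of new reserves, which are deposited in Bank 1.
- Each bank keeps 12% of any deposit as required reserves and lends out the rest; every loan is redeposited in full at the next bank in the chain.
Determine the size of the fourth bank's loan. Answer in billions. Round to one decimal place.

Each bank lends a fraction (1 − rr) = 0.8800 of the deposit it receives, so Bank 4 receives 560·0.8800^3 and lends 560·0.8800^4 ≈ 335.8294 billion.

CHF 335.8 billion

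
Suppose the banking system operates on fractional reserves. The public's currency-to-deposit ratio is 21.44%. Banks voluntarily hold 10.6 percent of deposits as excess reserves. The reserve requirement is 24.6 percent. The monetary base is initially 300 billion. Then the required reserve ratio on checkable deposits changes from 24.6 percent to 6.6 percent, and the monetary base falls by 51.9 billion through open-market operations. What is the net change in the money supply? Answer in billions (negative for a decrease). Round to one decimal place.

Before: m₁ = (1 + 0.2144) / (0.246 + 0.106 + 0.2144) ≈ 2.14407, MB₁ = 300, so M₁ = 2.14407 × 300 = 643.221 billion.
After: m₂ = (1 + 0.2144) / (0.066 + 0.106 + 0.2144) ≈ 3.14286, MB₂ = 300 − 51.9 = 248.1, so M₂ = 3.14286 × 248.1 ≈ 779.7436 billion.
ΔM = M₂ − M₁ = 779.7436 − 643.221 = 136.5226 billion.

136.5 billion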